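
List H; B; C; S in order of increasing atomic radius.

H < C < B < S

H is in period 1, group 1; B is in period 2, group 13; C is in period 2, group 14; S is in period 3, group 16.
Radius decreases left→right (rising Z_eff, same n) and increases top→bottom (higher n).
Neither a single period nor a single group — weigh both effects.
C > H: period and group pull opposite ways; the down-group shift dominates (75 vs 32 pm).
B > C: B lies to the left of C in period 2, so the across-period effect alone puts B larger.
S > B: period and group pull opposite ways; the down-group shift dominates (103 vs 85 pm).
For reference (pm): H 32, B 85, C 75, S 103.
So from smallest to largest: H < C < B < S.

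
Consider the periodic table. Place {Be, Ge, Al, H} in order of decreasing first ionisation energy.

H > Be > Ge > Al

H is in period 1, group 1; Be is in period 2, group 2; Al is in period 3, group 13; Ge is in period 4, group 14.
Across a period the outer electron is held more tightly (higher IE₁); down a group it sits in a higher shell, more shielded, and comes off more easily.
A diagonal step moves right (one effect) and down (the opposite effect) at once.
Ge > Al: the two effects oppose for this pair; the across-period effect wins (762 vs 578 kJ/mol).
Be > Ge: the two effects oppose for this pair; the down-group effect wins (900 vs 762 kJ/mol).
H > Be: period and group pull opposite ways; the down-group shift dominates (1312 vs 900 kJ/mol).
For reference (kJ/mol): H 1312, Be 900, Al 578, Ge 762.
So from highest to lowest: H > Be > Ge > Al.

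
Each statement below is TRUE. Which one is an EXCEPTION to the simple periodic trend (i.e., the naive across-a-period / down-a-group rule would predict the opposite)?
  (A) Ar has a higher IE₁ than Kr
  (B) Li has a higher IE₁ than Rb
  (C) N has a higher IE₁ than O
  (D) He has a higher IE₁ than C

(C)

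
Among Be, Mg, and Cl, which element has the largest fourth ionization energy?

Be

IE_4 is the cost of taking one more electron from the +3 cation: Be³⁺ is already 1 electron into the core; Mg³⁺ is already 1 electron into the core; Cl³⁺ still has 4 valence electrons.
Breaking into a closed-shell core is much more expensive than removing a leftover valence electron — Mg and Be have the largest IE_4 here.
The numbers (kJ/mol): Be 21007, Mg 10543, Cl 5159.
Putting it together, IE_4: Cl < Mg < Be.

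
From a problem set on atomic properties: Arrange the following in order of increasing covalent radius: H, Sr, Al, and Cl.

H is in period 1, group 1; Al is in period 3, group 13; Cl is in period 3, group 17; Sr is in period 5, group 2.
Radius decreases left→right (rising Z_eff, same n) and increases top→bottom (higher n).
Here both period and group differ, so the two effects have to be weighed against each other.
Cl > H: the two effects oppose for this pair; the down-group effect wins (99 vs 32 pm).
Al > Cl: Al lies to the left of Cl in period 3, so the across-period effect alone puts Al larger.
Sr > Al: relative to Al, both the across-period and down-group shifts push Sr's atomic radius up.
Approximate values (pm): H 32, Al 126, Cl 99, Sr 185.
So from smallest to largest: H < Cl < Al < Sr.

H, Cl, Al, Sr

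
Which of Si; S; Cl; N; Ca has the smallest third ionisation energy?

Si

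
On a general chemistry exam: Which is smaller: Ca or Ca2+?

Ca2+

Forming Ca2+ removes 2 electrons from Ca. Fewer electrons for the same nuclear charge means less shielding and a higher Z_eff on the remaining electrons, and for main-group metals the entire outer shell is lost.
A cation is smaller than its parent atom: Ca2+ < Ca.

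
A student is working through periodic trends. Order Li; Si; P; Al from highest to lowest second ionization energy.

Li > P > Al > Si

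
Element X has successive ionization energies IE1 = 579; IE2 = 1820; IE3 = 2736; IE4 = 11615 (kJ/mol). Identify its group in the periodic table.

Look for the largest jump between consecutive ionization energies: IE4/IE3 ≈ 4.2, far larger than any earlier ratio.
That jump marks the point where a core electron is being removed. So the atom has 3 valence electrons.
A main-group element with 3 valence electrons is in group 13.

Group 13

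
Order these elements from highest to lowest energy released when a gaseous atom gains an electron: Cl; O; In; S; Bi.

Cl, S, O, Bi, In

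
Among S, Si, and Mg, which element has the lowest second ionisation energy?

Mg

Consider each +1 ion: S⁺ still has 5 valence electrons; Si⁺ still has 3 valence electrons; Mg⁺ still has 1 valence electron.
All are still removing valence electrons, so compare the +1 ions as you would atoms: IE_2 generally rises across a period (higher Z_eff) and falls down a group (larger shell), subject to the usual subshell exceptions.
Valence configurations: S⁺ [Ne]3s²3p³, Si⁺ [Ne]3s²3p¹, Mg⁺ [Ne]3s¹.
The numbers (kJ/mol): S 2252, Si 1577, Mg 1451.
So the second ionization energies run Mg < Si < S.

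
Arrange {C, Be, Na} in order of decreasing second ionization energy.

Na > C > Be

The second ionization energy removes an electron from the +1 ion. For each element: C⁺ still has 3 valence electrons; Be⁺ still has 1 valence electron; Na⁺ is the bare [Ne] core.
Core electrons are held far more tightly than valence electrons, so Na tops the IE_2 order.
Valence configurations: C⁺ [He]2s²2p¹, Be⁺ [He]2s¹.
The numbers (kJ/mol): C 2353, Be 1757, Na 4562.
Overall IE_2 order: Be < C < Na.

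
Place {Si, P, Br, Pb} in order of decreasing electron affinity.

Br, Si, P, Pb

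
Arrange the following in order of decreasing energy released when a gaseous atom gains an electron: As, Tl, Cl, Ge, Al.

Cl > Ge > As > Al > Tl

Al is in period 3, group 13; Cl is in period 3, group 17; Ge is in period 4, group 14; As is in period 4, group 15; Tl is in period 6, group 13.
Adding an electron releases more energy for atoms nearer the top right (short of the noble gases).
Here both period and group differ, so the two effects have to be weighed against each other.
Al > Tl: Al sits above Tl in group 13, so the down-group effect alone puts Al higher.
As > Al: period and group pull opposite ways; the across-period shift dominates (78 vs 42 kJ/mol).
Ge > As: this pair runs against the simple trend — see the exception note.
Cl > Ge: relative to Ge, both the across-period and down-group shifts push Cl's electron affinity up.
Note the exception: Ge has a higher electron affinity than As, contrary to the simple trend — adding an electron to As's half-filled 4p³ is unfavourable, so Ge (4p²) has the more exothermic EA.
Tabulated electron affinity (kJ/mol): Al 42, Cl 349, Ge 119, As 78, Tl 19.
So from highest to lowest: Cl > Ge > As > Al > Tl.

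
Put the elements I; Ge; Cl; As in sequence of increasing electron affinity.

Cl is in period 3, group 17; Ge is in period 4, group 14; As is in period 4, group 15; I is in period 5, group 17.
EA tends to increase across a period and decrease down a group, though the pattern is less regular than for IE or radius.
These span different periods and groups, so the two trends combine.
Ge > As: this pair runs against the simple trend — see the exception note.
I > Ge: period and group pull opposite ways; the across-period shift dominates (295 vs 119 kJ/mol).
Cl > I: they share group 17; the group trend gives Cl the larger value.
Note the exception: Ge has a higher electron affinity than As, contrary to the simple trend — adding an electron to As's half-filled 4p³ is unfavourable, so Ge (4p²) has the more exothermic EA.
For reference (kJ/mol): Cl 349, Ge 119, As 78, I 295.
So from lowest to highest: As < Ge < I < Cl.

As < Ge < I < Cl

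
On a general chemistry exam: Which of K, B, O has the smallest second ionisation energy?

The second ionization energy removes an electron from the +1 ion. For each element: K⁺ is the bare [Ar] core; B⁺ still has 2 valence electrons; O⁺ still has 5 valence electrons.
Usually core removal costs more than valence removal, but here the competition is close: a tightly held n=2 valence electron can cost more to remove than an n=3 core electron, so the actual values have to decide it.
Valence configurations: B⁺ [He]2s², O⁺ [He]2s²2p³.
The numbers (kJ/mol): K 3052, B 2427, O 3388.
Overall IE_2 order: B < K < O.

B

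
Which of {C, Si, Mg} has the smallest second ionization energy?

Mg

Consider each +1 ion: C⁺ still has 3 valence electrons; Si⁺ still has 3 valence electrons; Mg⁺ still has 1 valence electron.
All are still removing valence electrons, so compare the +1 ions as you would atoms: IE_2 generally rises across a period (higher Z_eff) and falls down a group (larger shell), subject to the usual subshell exceptions.
Valence configurations: C⁺ [He]2s²2p¹, Si⁺ [Ne]3s²3p¹, Mg⁺ [Ne]3s¹.
Approximate IE_2 values (kJ/mol): C 2353, Si 1577, Mg 1451.
Putting it together, IE_2: Mg < Si < C.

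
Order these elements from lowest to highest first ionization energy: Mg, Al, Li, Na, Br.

Na < Li < Al < Mg < Br

Li is in period 2, group 1; Na is in period 3, group 1; Mg is in period 3, group 2; Al is in period 3, group 13; Br is in period 4, group 17.
First ionization energy rises across a period (greater Z_eff holds electrons more tightly) and falls down a group (valence electrons are farther from the nucleus).
These span different periods and groups, so the two trends combine.
Li > Na: Li sits above Na in group 1, so the down-group effect alone puts Li higher.
Al > Li: the two effects oppose for this pair; the across-period effect wins (578 vs 520 kJ/mol).
Mg > Al: this pair runs against the simple trend — see the exception note.
Br > Mg: the two effects oppose for this pair; the across-period effect wins (1140 vs 738 kJ/mol).
Note the exception: Mg has a higher first ionization energy than Al, contrary to the simple trend — Al's single 3p electron is easier to remove than one from Mg's filled 3s².
Tabulated first ionization energy (kJ/mol): Li 520, Na 496, Mg 738, Al 578, Br 1140.
So from lowest to highest: Na < Li < Al < Mg < Br.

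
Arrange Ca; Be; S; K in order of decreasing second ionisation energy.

IE_2 is the cost of taking one more electron from the +1 cation: Ca⁺ still has 1 valence electron; Be⁺ still has 1 valence electron; S⁺ still has 5 valence electrons; K⁺ is the bare [Ar] core.
Breaking into a closed-shell core is much more expensive than removing a leftover valence electron — K has the largest IE_2 here.
Valence configurations: Ca⁺ [Ar]4s¹, Be⁺ [He]2s¹, S⁺ [Ne]3s²3p³.
Approximate IE_2 values (kJ/mol): Ca 1145, Be 1757, S 2252, K 3052.
So the second ionization energies run Ca < Be < S < K.

K > S > Be > Ca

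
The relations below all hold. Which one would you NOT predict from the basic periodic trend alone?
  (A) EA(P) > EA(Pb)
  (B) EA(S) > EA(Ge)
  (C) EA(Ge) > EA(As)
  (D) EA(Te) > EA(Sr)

The general trend: electron affinity increases across a period and decreases down a group.
(A) P (period 3, group 15) vs Pb (period 6, group 14): the stated order agrees with the simple trend.
(B) S (period 3, group 16) vs Ge (period 4, group 14): the stated order agrees with the simple trend.
(C) Ge (period 4, group 14) vs As (period 4, group 15): the stated order contradicts the simple trend.
(D) Te (period 5, group 16) vs Sr (period 5, group 2): the stated order agrees with the simple trend.
The exception is (C): adding an electron to As's half-filled 4p³ is unfavourable, so Ge (4p²) has the more exothermic EA.

(C)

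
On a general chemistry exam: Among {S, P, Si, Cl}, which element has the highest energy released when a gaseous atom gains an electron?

Electron affinity generally becomes more exothermic across a period toward the halogens and less exothermic down a group.
All lie in period 3; the across-period trend (electron affinity increases left to right) applies, with the exception below.
Note the exception: Si has a higher electron affinity than P, contrary to the simple trend — adding an electron to P's half-filled 3p³ is unfavourable, so Si (3p²) has the more exothermic EA.
For reference (kJ/mol): Si 134, P 72, S 200, Cl 349.
The highest energy released when a gaseous atom gains an electron among these belongs to Cl.

Cl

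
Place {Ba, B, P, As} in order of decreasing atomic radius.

B is in period 2, group 13; P is in period 3, group 15; As is in period 4, group 15; Ba is in period 6, group 2.
Moving right in a period, electrons are added to the same shell under a stronger nuclear pull, so atoms get smaller; moving down, a new shell is opened and atoms get larger.
Neither a single period nor a single group — weigh both effects.
P > B: the two effects oppose for this pair; the down-group effect wins (111 vs 85 pm).
As > P: As sits below P in group 15, so the down-group effect alone puts As larger.
Ba > As: both effects reinforce here, so Ba is clearly the larger of the two.
Tabulated atomic radius (pm): B 85, P 111, As 121, Ba 196.
So from largest to smallest: Ba > As > P > B.

Ba > As > P > B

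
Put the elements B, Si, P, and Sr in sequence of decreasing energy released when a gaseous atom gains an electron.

Si > P > B > Sr

Atoms with high Z_eff and room in the valence shell (especially the halogens) have the most exothermic electron affinities.
Neither a single period nor a single group — weigh both effects.
B > Sr: both effects reinforce here, so B is clearly the higher of the two.
P > B: the two effects oppose for this pair; the across-period effect wins (72 vs 27 kJ/mol).
Si > P: this pair runs against the simple trend — see the exception note.
Note the exception: Si has a higher electron affinity than P, contrary to the simple trend — adding an electron to P's half-filled 3p³ is unfavourable, so Si (3p²) has the more exothermic EA.
For reference (kJ/mol): B 27, Si 134, P 72, Sr 5.
So from highest to lowest: Si > P > B > Sr.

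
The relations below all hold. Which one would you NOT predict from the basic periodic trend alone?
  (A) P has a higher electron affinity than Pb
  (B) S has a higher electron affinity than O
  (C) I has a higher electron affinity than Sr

(B)

The general trend: electron affinity increases across a period and decreases down a group.
(A) P (period 3, group 15) vs Pb (period 6, group 14): the stated order agrees with the simple trend.
(B) S (period 3, group 16) vs O (period 2, group 16): the stated order contradicts the simple trend.
(C) I (period 5, group 17) vs Sr (period 5, group 2): the stated order agrees with the simple trend.
The exception is (B): the compact 2p subshell of O repels the added electron more than S's larger 3p does.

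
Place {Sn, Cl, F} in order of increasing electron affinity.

F is in period 2, group 17; Cl is in period 3, group 17; Sn is in period 5, group 14.
Adding an electron releases more energy for atoms nearer the top right (short of the noble gases).
These span different periods and groups, so the two trends combine.
F > Sn: relative to Sn, both the across-period and down-group shifts push F's electron affinity up.
Cl > F: this pair runs against the simple trend — see the exception note.
Note the exception: Cl has a higher electron affinity than F, contrary to the simple trend — F's small 2p subshell makes the incoming electron feel strong e⁻–e⁻ repulsion, so Cl actually releases more energy on gaining an electron.
Approximate values (kJ/mol): F 328, Cl 349, Sn 107.
So from lowest to highest: Sn < F < Cl.

Sn < F < Cl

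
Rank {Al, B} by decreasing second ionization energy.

B > Al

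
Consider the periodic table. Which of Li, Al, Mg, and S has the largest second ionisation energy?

Li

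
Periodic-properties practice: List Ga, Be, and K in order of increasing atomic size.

Be < Ga < K

Be is in period 2, group 2; K is in period 4, group 1; Ga is in period 4, group 13.
Across a period the added protons contract the valence shell; down a group each new principal shell makes the atom larger.
These span different periods and groups, so the two trends combine.
Ga > Be: the two effects oppose for this pair; the down-group effect wins (124 vs 102 pm).
K > Ga: both are in period 4; the period trend gives K the larger value.
Tabulated atomic radius (pm): Be 102, K 196, Ga 124.
So from smallest to largest: Be < Ga < K.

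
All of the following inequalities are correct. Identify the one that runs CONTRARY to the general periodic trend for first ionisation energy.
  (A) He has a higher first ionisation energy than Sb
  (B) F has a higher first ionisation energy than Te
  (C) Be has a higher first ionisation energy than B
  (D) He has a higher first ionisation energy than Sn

(C)

The general trend: first ionisation energy increases across a period and decreases down a group.
(A) He (period 1, group 18) vs Sb (period 5, group 15): the stated order agrees with the simple trend.
(B) F (period 2, group 17) vs Te (period 5, group 16): the stated order agrees with the simple trend.
(C) Be (period 2, group 2) vs B (period 2, group 13): the stated order contradicts the simple trend.
(D) He (period 1, group 18) vs Sn (period 5, group 14): the stated order agrees with the simple trend.
The exception is (C): removing B's lone 2p electron is easier than breaking Be's filled 2s².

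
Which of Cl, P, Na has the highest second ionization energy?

Na

Consider each +1 ion: Cl⁺ still has 6 valence electrons; P⁺ still has 4 valence electrons; Na⁺ is the bare [Ne] core.
Core electrons are held far more tightly than valence electrons, so Na tops the IE_2 order.
Valence configurations: Cl⁺ [Ne]3s²3p⁴, P⁺ [Ne]3s²3p².
Tabulated IE_2 (kJ/mol): Cl 2298, P 1907, Na 4562.
So the second ionization energies run P < Cl < Na.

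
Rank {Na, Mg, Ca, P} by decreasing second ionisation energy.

Na > P > Mg > Ca

IE_2 is the cost of taking one more electron from the +1 cation: Na⁺ is the bare [Ne] core; Mg⁺ still has 1 valence electron; Ca⁺ still has 1 valence electron; P⁺ still has 4 valence electrons.
Pulling an electron out of a noble-gas core costs far more than removing a remaining valence electron, so Na sits at the high end of IE_2.
Valence configurations: Mg⁺ [Ne]3s¹, Ca⁺ [Ar]4s¹, P⁺ [Ne]3s²3p².
The numbers (kJ/mol): Na 4562, Mg 1451, Ca 1145, P 1907.
Putting it together, IE_2: Ca < Mg < P < Na.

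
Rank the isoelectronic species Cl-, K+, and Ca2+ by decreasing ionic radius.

All of these have 18 electrons, so size is governed by nuclear charge alone: the more protons, the stronger the pull on the same electron cloud, and the smaller the ion.
Nuclear charges: Ca2+ (Z=20), K+ (Z=19), Cl- (Z=17).
Largest to smallest: Cl- > K+ > Ca2+.

Cl-, K+, Ca2+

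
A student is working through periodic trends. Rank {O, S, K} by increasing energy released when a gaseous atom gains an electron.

O is in period 2, group 16; S is in period 3, group 16; K is in period 4, group 1.
Electron affinity generally becomes more exothermic across a period toward the halogens and less exothermic down a group.
Neither a single period nor a single group — weigh both effects.
O > K: both effects reinforce here, so O is clearly the higher of the two.
S > O: this pair runs against the simple trend — see the exception note.
Note the exception: S has a higher electron affinity than O, contrary to the simple trend — the compact 2p subshell of O repels the added electron more than S's larger 3p does.
Tabulated electron affinity (kJ/mol): O 141, S 200, K 48.
So from lowest to highest: K < O < S.

K, O, S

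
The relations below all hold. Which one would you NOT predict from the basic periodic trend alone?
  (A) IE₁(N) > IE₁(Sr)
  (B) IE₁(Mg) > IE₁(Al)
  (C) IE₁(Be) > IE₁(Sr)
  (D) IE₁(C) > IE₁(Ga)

(B)

The general trend: IE₁ increases across a period and decreases down a group.
(A) N (period 2, group 15) vs Sr (period 5, group 2): the stated order agrees with the simple trend.
(B) Mg (period 3, group 2) vs Al (period 3, group 13): the stated order contradicts the simple trend.
(C) Be (period 2, group 2) vs Sr (period 5, group 2): the stated order agrees with the simple trend.
(D) C (period 2, group 14) vs Ga (period 4, group 13): the stated order agrees with the simple trend.
The exception is (B): Al's single 3p electron is easier to remove than one from Mg's filled 3s².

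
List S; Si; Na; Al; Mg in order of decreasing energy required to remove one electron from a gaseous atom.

S > Si > Mg > Al > Na

Na is in period 3, group 1; Mg is in period 3, group 2; Al is in period 3, group 13; Si is in period 3, group 14; S is in period 3, group 16.
IE₁ increases left→right with effective nuclear charge and decreases top→bottom as the valence shell moves farther out.
All lie in period 3; the across-period trend (first ionization energy increases left to right) applies, with the exception below.
Note the exception: Mg has a higher first ionization energy than Al, contrary to the simple trend — Al's single 3p electron is easier to remove than one from Mg's filled 3s².
Approximate values (kJ/mol): Na 496, Mg 738, Al 578, Si 786, S 1000.
So from highest to lowest: S > Si > Mg > Al > Na.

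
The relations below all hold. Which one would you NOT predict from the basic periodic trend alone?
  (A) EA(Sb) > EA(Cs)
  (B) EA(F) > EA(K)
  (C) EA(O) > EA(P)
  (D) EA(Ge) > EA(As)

The general trend: electron affinity increases across a period and decreases down a group.
(A) Sb (period 5, group 15) vs Cs (period 6, group 1): the stated order agrees with the simple trend.
(B) F (period 2, group 17) vs K (period 4, group 1): the stated order agrees with the simple trend.
(C) O (period 2, group 16) vs P (period 3, group 15): the stated order agrees with the simple trend.
(D) Ge (period 4, group 14) vs As (period 4, group 15): the stated order contradicts the simple trend.
The exception is (D): adding an electron to As's half-filled 4p³ is unfavourable, so Ge (4p²) has the more exothermic EA.

(D)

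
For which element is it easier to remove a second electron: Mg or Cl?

Mg

After 1 electron has been removed, what remains? Mg⁺ still has 1 valence electron; Cl⁺ still has 6 valence electrons.
All are still removing valence electrons, so compare the +1 ions as you would atoms: IE_2 generally rises across a period (higher Z_eff) and falls down a group (larger shell), subject to the usual subshell exceptions.
Valence configurations: Mg⁺ [Ne]3s¹, Cl⁺ [Ne]3s²3p⁴.
Approximate IE_2 values (kJ/mol): Mg 1451, Cl 2298.
So the second ionization energies run Mg < Cl.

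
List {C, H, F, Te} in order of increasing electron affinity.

H is in period 1, group 1; C is in period 2, group 14; F is in period 2, group 17; Te is in period 5, group 16.
Electron affinity generally becomes more exothermic across a period toward the halogens and less exothermic down a group.
Neither a single period nor a single group — weigh both effects.
C > H: the two effects oppose for this pair; the across-period effect wins (122 vs 73 kJ/mol).
Te > C: period and group pull opposite ways; the across-period shift dominates (190 vs 122 kJ/mol).
F > Te: relative to Te, both the across-period and down-group shifts push F's electron affinity up.
Tabulated electron affinity (kJ/mol): H 73, C 122, F 328, Te 190.
So from lowest to highest: H < C < Te < F.

H < C < Te < F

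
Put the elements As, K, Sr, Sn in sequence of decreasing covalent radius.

K is in period 4, group 1; As is in period 4, group 15; Sr is in period 5, group 2; Sn is in period 5, group 14.
Radius decreases left→right (rising Z_eff, same n) and increases top→bottom (higher n).
Neither a single period nor a single group — weigh both effects.
Sn > As: relative to As, both the across-period and down-group shifts push Sn's atomic radius up.
Sr > Sn: Sr lies to the left of Sn in period 5, so the across-period effect alone puts Sr larger.
K > Sr: period and group pull opposite ways; the across-period shift dominates (196 vs 185 pm).
For reference (pm): K 196, As 121, Sr 185, Sn 140.
So from largest to smallest: K > Sr > Sn > As.

K > Sr > Sn > As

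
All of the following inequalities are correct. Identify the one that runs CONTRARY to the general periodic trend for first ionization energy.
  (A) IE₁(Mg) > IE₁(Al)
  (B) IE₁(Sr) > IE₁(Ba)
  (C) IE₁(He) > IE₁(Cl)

(A)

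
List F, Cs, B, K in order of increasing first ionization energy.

B is in period 2, group 13; F is in period 2, group 17; K is in period 4, group 1; Cs is in period 6, group 1.
First ionization energy rises across a period (greater Z_eff holds electrons more tightly) and falls down a group (valence electrons are farther from the nucleus).
Neither a single period nor a single group — weigh both effects.
K > Cs: K sits above Cs in group 1, so the down-group effect alone puts K higher.
B > K: both effects reinforce here, so B is clearly the higher of the two.
F > B: F lies to the right of B in period 2, so the across-period effect alone puts F higher.
For reference (kJ/mol): B 801, F 1681, K 419, Cs 376.
So from lowest to highest: Cs < K < B < F.

Cs < K < B < F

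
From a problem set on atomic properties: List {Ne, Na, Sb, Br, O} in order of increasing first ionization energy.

Na, Sb, Br, O, Ne

Across a period the outer electron is held more tightly (higher IE₁); down a group it sits in a higher shell, more shielded, and comes off more easily.
Here both period and group differ, so the two effects have to be weighed against each other.
Sb > Na: the two effects oppose for this pair; the across-period effect wins (831 vs 496 kJ/mol).
Br > Sb: both effects reinforce here, so Br is clearly the higher of the two.
O > Br: period and group pull opposite ways; the down-group shift dominates (1314 vs 1140 kJ/mol).
Ne > O: Ne lies to the right of O in period 2, so the across-period effect alone puts Ne higher.
For reference (kJ/mol): O 1314, Ne 2081, Na 496, Br 1140, Sb 831.
So from lowest to highest: Na < Sb < Br < O < Ne.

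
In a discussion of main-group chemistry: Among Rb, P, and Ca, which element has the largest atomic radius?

Rb

P is in period 3, group 15; Ca is in period 4, group 2; Rb is in period 5, group 1.
Radius decreases left→right (rising Z_eff, same n) and increases top→bottom (higher n).
Neither a single period nor a single group — weigh both effects.
Ca > P: both effects reinforce here, so Ca is clearly the larger of the two.
Rb > Ca: relative to Ca, both the across-period and down-group shifts push Rb's atomic radius up.
Approximate values (pm): P 111, Ca 171, Rb 210.
The largest atomic radius among these belongs to Rb.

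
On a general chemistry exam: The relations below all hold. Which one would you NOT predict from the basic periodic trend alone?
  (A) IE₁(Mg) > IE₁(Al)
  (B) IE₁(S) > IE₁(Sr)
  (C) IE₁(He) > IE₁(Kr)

The general trend: first ionization energy increases across a period and decreases down a group.
(A) Mg (period 3, group 2) vs Al (period 3, group 13): the stated order contradicts the simple trend.
(B) S (period 3, group 16) vs Sr (period 5, group 2): the stated order agrees with the simple trend.
(C) He (period 1, group 18) vs Kr (period 4, group 18): the stated order agrees with the simple trend.
The exception is (A): Al's single 3p electron is easier to remove than one from Mg's filled 3s².

(A)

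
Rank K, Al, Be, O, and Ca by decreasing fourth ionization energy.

Be > Al > O > Ca > K

Consider each +3 ion: K³⁺ is already 2 electrons into the core; Al³⁺ is the bare [Ne] core; Be³⁺ is already 1 electron into the core; O³⁺ still has 3 valence electrons; Ca³⁺ is already 1 electron into the core.
Usually core removal costs more than valence removal, but here the competition is close: a tightly held n=2 valence electron can cost more to remove than an n=3 core electron, so the actual values have to decide it.
The numbers (kJ/mol): K 5877, Al 11577, Be 21007, O 7469, Ca 6491.
Overall IE_4 order: K < Ca < O < Al < Be.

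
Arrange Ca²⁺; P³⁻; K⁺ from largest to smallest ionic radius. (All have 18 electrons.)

All of these have 18 electrons, so size is governed by nuclear charge alone: the more protons, the stronger the pull on the same electron cloud, and the smaller the ion.
Nuclear charges: Ca²⁺ (Z=20), K⁺ (Z=19), P³⁻ (Z=15).
Largest to smallest: P³⁻ > K⁺ > Ca²⁺.

P³⁻ > K⁺ > Ca²⁺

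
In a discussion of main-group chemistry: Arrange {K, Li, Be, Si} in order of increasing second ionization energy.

Si, Be, K, Li

After 1 electron has been removed, what remains? K⁺ is the bare [Ar] core; Li⁺ is the bare [He] core; Be⁺ still has 1 valence electron; Si⁺ still has 3 valence electrons.
Breaking into a closed-shell core is much more expensive than removing a leftover valence electron — K and Li have the largest IE_2 here.
Valence configurations: Be⁺ [He]2s¹, Si⁺ [Ne]3s²3p¹.
Approximate IE_2 values (kJ/mol): K 3052, Li 7298, Be 1757, Si 1577.
So the second ionization energies run Si < Be < K < Li.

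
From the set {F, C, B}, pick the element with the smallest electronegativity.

B is in period 2, group 13; C is in period 2, group 14; F is in period 2, group 17.
Atoms toward the upper right of the periodic table pull bonding electrons most strongly.
All lie in period 2, so electronegativity increases left to right.
The smallest electronegativity among these belongs to B.

B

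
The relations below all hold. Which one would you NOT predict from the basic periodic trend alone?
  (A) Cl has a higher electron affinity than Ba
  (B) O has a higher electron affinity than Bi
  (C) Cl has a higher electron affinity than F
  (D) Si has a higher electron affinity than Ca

(C)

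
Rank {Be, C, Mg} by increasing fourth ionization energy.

C < Mg < Be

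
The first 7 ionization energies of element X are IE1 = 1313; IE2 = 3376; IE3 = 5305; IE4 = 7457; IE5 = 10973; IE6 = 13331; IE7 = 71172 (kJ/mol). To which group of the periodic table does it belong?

Group 16

Look for the largest jump between consecutive ionization energies: IE7/IE6 ≈ 5.3, far larger than any earlier ratio.
That jump marks the point where a core electron is being removed. So the atom has 6 valence electrons.
A main-group element with 6 valence electrons is in group 16.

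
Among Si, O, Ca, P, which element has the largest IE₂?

O

IE_2 is the cost of taking one more electron from the +1 cation: Si⁺ still has 3 valence electrons; O⁺ still has 5 valence electrons; Ca⁺ still has 1 valence electron; P⁺ still has 4 valence electrons.
All are still removing valence electrons, so compare the +1 ions as you would atoms: IE_2 generally rises across a period (higher Z_eff) and falls down a group (larger shell), subject to the usual subshell exceptions.
Valence configurations: Si⁺ [Ne]3s²3p¹, O⁺ [He]2s²2p³, Ca⁺ [Ar]4s¹, P⁺ [Ne]3s²3p².
The numbers (kJ/mol): Si 1577, O 3388, Ca 1145, P 1907.
Hence IE_2: Ca < Si < P < O.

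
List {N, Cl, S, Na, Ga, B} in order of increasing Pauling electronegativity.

Na, Ga, B, S, N, Cl

B is in period 2, group 13; N is in period 2, group 15; Na is in period 3, group 1; S is in period 3, group 16; Cl is in period 3, group 17; Ga is in period 4, group 13.
Electronegativity increases across a period and decreases down a group, tracking effective nuclear charge and atomic size.
Neither a single period nor a single group — weigh both effects.
Ga > Na: the two effects oppose for this pair; the across-period effect wins (1.81 vs 0.93).
B > Ga: they share group 13; the group trend gives B the larger value.
S > B: period and group pull opposite ways; the across-period shift dominates (2.58 vs 2.04).
N > S: the two effects oppose for this pair; the down-group effect wins (3.04 vs 2.58).
Cl > N: period and group pull opposite ways; the across-period shift dominates (3.16 vs 3.04).
Tabulated electronegativity (Pauling): B 2.04, N 3.04, Na 0.93, S 2.58, Cl 3.16, Ga 1.81.
So from lowest to highest: Na < Ga < B < S < N < Cl.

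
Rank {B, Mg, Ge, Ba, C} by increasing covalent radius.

C < B < Ge < Mg < Ba

B is in period 2, group 13; C is in period 2, group 14; Mg is in period 3, group 2; Ge is in period 4, group 14; Ba is in period 6, group 2.
Atomic radius shrinks across a period as nuclear charge pulls the same shell inward, and grows down a group as new shells are added.
Here both period and group differ, so the two effects have to be weighed against each other.
B > C: both are in period 2; the period trend gives B the larger value.
Ge > B: period and group pull opposite ways; the down-group shift dominates (121 vs 85 pm).
Mg > Ge: the two effects oppose for this pair; the across-period effect wins (139 vs 121 pm).
Ba > Mg: they share group 2; the group trend gives Ba the larger value.
Approximate values (pm): B 85, C 75, Mg 139, Ge 121, Ba 196.
So from smallest to largest: C < B < Ge < Mg < Ba.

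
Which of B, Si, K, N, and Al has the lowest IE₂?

IE_2 is the cost of taking one more electron from the +1 cation: B⁺ still has 2 valence electrons; Si⁺ still has 3 valence electrons; K⁺ is the bare [Ar] core; N⁺ still has 4 valence electrons; Al⁺ still has 2 valence electrons.
Breaking into a closed-shell core is much more expensive than removing a leftover valence electron — K has the largest IE_2 here.
Valence configurations: B⁺ [He]2s², Si⁺ [Ne]3s²3p¹, N⁺ [He]2s²2p², Al⁺ [Ne]3s².
Si⁺ loses a lone 3p electron whereas Al⁺ must break into a filled 3s² pair, so IE_2(Al) > IE_2(Si) even though Si has the higher nuclear charge.
Approximate IE_2 values (kJ/mol): B 2427, Si 1577, K 3052, N 2856, Al 1817.
Hence IE_2: Si < Al < B < N < K.

Si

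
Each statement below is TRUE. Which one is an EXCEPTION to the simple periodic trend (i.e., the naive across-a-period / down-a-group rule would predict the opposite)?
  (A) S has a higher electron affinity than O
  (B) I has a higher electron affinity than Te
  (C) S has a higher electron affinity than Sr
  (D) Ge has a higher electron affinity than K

(A)

The general trend: electron affinity increases across a period and decreases down a group.
(A) S (period 3, group 16) vs O (period 2, group 16): the stated order contradicts the simple trend.
(B) I (period 5, group 17) vs Te (period 5, group 16): the stated order agrees with the simple trend.
(C) S (period 3, group 16) vs Sr (period 5, group 2): the stated order agrees with the simple trend.
(D) Ge (period 4, group 14) vs K (period 4, group 1): the stated order agrees with the simple trend.
The exception is (A): the compact 2p subshell of O repels the added electron more than S's larger 3p does.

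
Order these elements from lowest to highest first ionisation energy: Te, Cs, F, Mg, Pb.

Cs < Pb < Mg < Te < F

F is in period 2, group 17; Mg is in period 3, group 2; Te is in period 5, group 16; Cs is in period 6, group 1; Pb is in period 6, group 14.
First ionization energy rises across a period (greater Z_eff holds electrons more tightly) and falls down a group (valence electrons are farther from the nucleus).
Here both period and group differ, so the two effects have to be weighed against each other.
Pb > Cs: both are in period 6; the period trend gives Pb the larger value.
Mg > Pb: the two effects oppose for this pair; the down-group effect wins (738 vs 716 kJ/mol).
Te > Mg: period and group pull opposite ways; the across-period shift dominates (869 vs 738 kJ/mol).
F > Te: both effects reinforce here, so F is clearly the higher of the two.
Approximate values (kJ/mol): F 1681, Mg 738, Te 869, Cs 376, Pb 716.
So from lowest to highest: Cs < Pb < Mg < Te < F.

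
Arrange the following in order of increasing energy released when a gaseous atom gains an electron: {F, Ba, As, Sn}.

F is in period 2, group 17; As is in period 4, group 15; Sn is in period 5, group 14; Ba is in period 6, group 2.
Atoms with high Z_eff and room in the valence shell (especially the halogens) have the most exothermic electron affinities.
These span different periods and groups, so the two trends combine.
As > Ba: relative to Ba, both the across-period and down-group shifts push As's electron affinity up.
Sn > As: this pair runs against the simple trend — see the exception note.
F > Sn: both effects reinforce here, so F is clearly the higher of the two.
Note the exception: Sn has a higher electron affinity than As, contrary to the simple trend — adding an electron to As's half-filled np³ subshell costs electron-pairing energy.
For reference (kJ/mol): F 328, As 78, Sn 107, Ba 14.
So from lowest to highest: Ba < As < Sn < F.

Ba, As, Sn, F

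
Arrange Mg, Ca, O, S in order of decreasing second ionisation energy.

O > S > Mg > Ca

The second ionization energy removes an electron from the +1 ion. For each element: Mg⁺ still has 1 valence electron; Ca⁺ still has 1 valence electron; O⁺ still has 5 valence electrons; S⁺ still has 5 valence electrons.
All are still removing valence electrons, so compare the +1 ions as you would atoms: IE_2 generally rises across a period (higher Z_eff) and falls down a group (larger shell), subject to the usual subshell exceptions.
Valence configurations: Mg⁺ [Ne]3s¹, Ca⁺ [Ar]4s¹, O⁺ [He]2s²2p³, S⁺ [Ne]3s²3p³.
Approximate IE_2 values (kJ/mol): Mg 1451, Ca 1145, O 3388, S 2252.
Putting it together, IE_2: Ca < Mg < S < O.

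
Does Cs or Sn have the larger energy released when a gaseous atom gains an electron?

Sn is in period 5, group 14; Cs is in period 6, group 1.
Electron affinity generally becomes more exothermic across a period toward the halogens and less exothermic down a group.
Here both period and group differ, so the two effects have to be weighed against each other.
Sn > Cs: both effects reinforce here, so Sn is clearly the higher of the two.
Tabulated electron affinity (kJ/mol): Sn 107, Cs 46.
So Sn has the larger energy released when a gaseous atom gains an electron (Sn > Cs).

Sn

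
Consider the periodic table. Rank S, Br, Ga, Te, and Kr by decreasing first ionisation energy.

S is in period 3, group 16; Ga is in period 4, group 13; Br is in period 4, group 17; Kr is in period 4, group 18; Te is in period 5, group 16.
First ionization energy rises across a period (greater Z_eff holds electrons more tightly) and falls down a group (valence electrons are farther from the nucleus).
Neither a single period nor a single group — weigh both effects.
Te > Ga: the two effects oppose for this pair; the across-period effect wins (869 vs 579 kJ/mol).
S > Te: S sits above Te in group 16, so the down-group effect alone puts S higher.
Br > S: period and group pull opposite ways; the across-period shift dominates (1140 vs 1000 kJ/mol).
Kr > Br: both are in period 4; the period trend gives Kr the larger value.
Approximate values (kJ/mol): S 1000, Ga 579, Br 1140, Kr 1351, Te 869.
So from highest to lowest: Kr > Br > S > Te > Ga.

Kr, Br, S, Te, Ga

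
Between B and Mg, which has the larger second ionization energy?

B

The second ionization energy removes an electron from the +1 ion. For each element: B⁺ still has 2 valence electrons; Mg⁺ still has 1 valence electron.
All are still removing valence electrons, so compare the +1 ions as you would atoms: IE_2 generally rises across a period (higher Z_eff) and falls down a group (larger shell), subject to the usual subshell exceptions.
Valence configurations: B⁺ [He]2s², Mg⁺ [Ne]3s¹.
The numbers (kJ/mol): B 2427, Mg 1451.
So the second ionization energies run Mg < B.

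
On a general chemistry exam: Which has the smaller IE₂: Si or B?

IE_2 is the cost of taking one more electron from the +1 cation: Si⁺ still has 3 valence electrons; B⁺ still has 2 valence electrons.
All are still removing valence electrons, so compare the +1 ions as you would atoms: IE_2 generally rises across a period (higher Z_eff) and falls down a group (larger shell), subject to the usual subshell exceptions.
Valence configurations: Si⁺ [Ne]3s²3p¹, B⁺ [He]2s².
The numbers (kJ/mol): Si 1577, B 2427.
So the second ionization energies run Si < B.

Si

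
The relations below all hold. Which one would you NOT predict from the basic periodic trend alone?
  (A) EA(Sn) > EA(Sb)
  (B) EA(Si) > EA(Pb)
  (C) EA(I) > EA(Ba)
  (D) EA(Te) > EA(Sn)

The general trend: electron affinity increases across a period and decreases down a group.
(A) Sn (period 5, group 14) vs Sb (period 5, group 15): the stated order contradicts the simple trend.
(B) Si (period 3, group 14) vs Pb (period 6, group 14): the stated order agrees with the simple trend.
(C) I (period 5, group 17) vs Ba (period 6, group 2): the stated order agrees with the simple trend.
(D) Te (period 5, group 16) vs Sn (period 5, group 14): the stated order agrees with the simple trend.
The exception is (A): adding an electron to Sb's half-filled 5p³ is unfavourable, so Sn has the more exothermic EA.

(A)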